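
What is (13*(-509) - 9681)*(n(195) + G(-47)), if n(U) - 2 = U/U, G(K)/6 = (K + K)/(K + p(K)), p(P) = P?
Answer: -146682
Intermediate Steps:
G(K) = 6 (G(K) = 6*((K + K)/(K + K)) = 6*((2*K)/((2*K))) = 6*((2*K)*(1/(2*K))) = 6*1 = 6)
n(U) = 3 (n(U) = 2 + U/U = 2 + 1 = 3)
(13*(-509) - 9681)*(n(195) + G(-47)) = (13*(-509) - 9681)*(3 + 6) = (-6617 - 9681)*9 = -16298*9 = -146682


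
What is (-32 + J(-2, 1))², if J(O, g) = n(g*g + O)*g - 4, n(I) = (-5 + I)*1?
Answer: 1764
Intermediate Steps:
n(I) = -5 + I
J(O, g) = -4 + g*(-5 + O + g²) (J(O, g) = (-5 + (g*g + O))*g - 4 = (-5 + (g² + O))*g - 4 = (-5 + (O + g²))*g - 4 = (-5 + O + g²)*g - 4 = g*(-5 + O + g²) - 4 = -4 + g*(-5 + O + g²))
(-32 + J(-2, 1))² = (-32 + (-4 + 1*(-5 - 2 + 1²)))² = (-32 + (-4 + 1*(-5 - 2 + 1)))² = (-32 + (-4 + 1*(-6)))² = (-32 + (-4 - 6))² = (-32 - 10)² = (-42)² = 1764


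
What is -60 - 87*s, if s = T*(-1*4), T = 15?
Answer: 5160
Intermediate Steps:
s = -60 (s = 15*(-1*4) = 15*(-4) = -60)
-60 - 87*s = -60 - 87*(-60) = -60 + 5220 = 5160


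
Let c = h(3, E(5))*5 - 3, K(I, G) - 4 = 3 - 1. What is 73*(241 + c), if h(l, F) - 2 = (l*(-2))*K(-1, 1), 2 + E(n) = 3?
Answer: 4964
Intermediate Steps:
K(I, G) = 6 (K(I, G) = 4 + (3 - 1) = 4 + 2 = 6)
E(n) = 1 (E(n) = -2 + 3 = 1)
h(l, F) = 2 - 12*l (h(l, F) = 2 + (l*(-2))*6 = 2 - 2*l*6 = 2 - 12*l)
c = -173 (c = (2 - 12*3)*5 - 3 = (2 - 36)*5 - 3 = -34*5 - 3 = -170 - 3 = -173)
73*(241 + c) = 73*(241 - 173) = 73*68 = 4964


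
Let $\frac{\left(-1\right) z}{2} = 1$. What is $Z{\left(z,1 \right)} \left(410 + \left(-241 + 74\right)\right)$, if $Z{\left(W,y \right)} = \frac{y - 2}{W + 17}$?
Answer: $- \frac{81}{5} \approx -16.2$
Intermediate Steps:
$z = -2$ ($z = \left(-2\right) 1 = -2$)
$Z{\left(W,y \right)} = \frac{-2 + y}{17 + W}$
$Z{\left(z,1 \right)} \left(410 + \left(-241 + 74\right)\right) = \frac{-2 + 1}{17 - 2} \left(410 + \left(-241 + 74\right)\right) = \frac{1}{15} \left(-1\right) \left(410 - 167\right) = \frac{1}{15} \left(-1\right) 243 = \left(- \frac{1}{15}\right) 243 = - \frac{81}{5}$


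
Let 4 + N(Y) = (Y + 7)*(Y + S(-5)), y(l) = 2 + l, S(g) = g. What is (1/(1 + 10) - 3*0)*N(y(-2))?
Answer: -39/11 ≈ -3.5455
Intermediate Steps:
N(Y) = -4 + (-5 + Y)*(7 + Y) (N(Y) = -4 + (Y + 7)*(Y - 5) = -4 + (7 + Y)*(-5 + Y) = -4 + (-5 + Y)*(7 + Y))
(1/(1 + 10) - 3*0)*N(y(-2)) = (1/(1 + 10) - 3*0)*(-39 + (2 - 2)² + 2*(2 - 2)) = (1/11 + 0)*(-39 + 0² + 2*0) = (1/11 + 0)*(-39 + 0 + 0) = (1/11)*(-39) = -39/11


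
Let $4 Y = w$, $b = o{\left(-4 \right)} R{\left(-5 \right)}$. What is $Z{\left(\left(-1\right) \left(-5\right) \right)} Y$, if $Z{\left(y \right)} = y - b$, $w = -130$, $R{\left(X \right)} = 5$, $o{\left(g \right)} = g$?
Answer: $- \frac{1625}{2} \approx -812.5$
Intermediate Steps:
$b = -20$ ($b = \left(-4\right) 5 = -20$)
$Z{\left(y \right)} = 20 + y$ ($Z{\left(y \right)} = y - -20 = y + 20 = 20 + y$)
$Y = - \frac{65}{2}$ ($Y = \frac{1}{4} \left(-130\right) = - \frac{65}{2} \approx -32.5$)
$Z{\left(\left(-1\right) \left(-5\right) \right)} Y = \left(20 - -5\right) \left(- \frac{65}{2}\right) = \left(20 + 5\right) \left(- \frac{65}{2}\right) = 25 \left(- \frac{65}{2}\right) = - \frac{1625}{2}$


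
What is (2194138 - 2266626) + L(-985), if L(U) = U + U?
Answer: -74458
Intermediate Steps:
L(U) = 2*U
(2194138 - 2266626) + L(-985) = (2194138 - 2266626) + 2*(-985) = -72488 - 1970 = -74458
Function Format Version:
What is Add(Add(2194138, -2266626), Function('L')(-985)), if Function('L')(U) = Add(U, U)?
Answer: -74458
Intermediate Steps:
Function('L')(U) = Mul(2, U)
Add(Add(2194138, -2266626), Function('L')(-985)) = Add(Add(2194138, -2266626), Mul(2, -985)) = Add(-72488, -1970) = -74458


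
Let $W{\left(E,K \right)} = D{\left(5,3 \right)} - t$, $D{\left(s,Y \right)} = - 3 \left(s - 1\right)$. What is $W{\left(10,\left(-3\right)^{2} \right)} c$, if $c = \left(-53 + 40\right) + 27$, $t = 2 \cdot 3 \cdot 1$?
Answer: $-252$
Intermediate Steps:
$t = 6$ ($t = 6 \cdot 1 = 6$)
$D{\left(s,Y \right)} = 3 - 3 s$ ($D{\left(s,Y \right)} = - 3 \left(-1 + s\right) = 3 - 3 s$)
$W{\left(E,K \right)} = -18$ ($W{\left(E,K \right)} = \left(3 - 15\right) - 6 = -12 - 6 = -18$)
$c = 14$ ($c = -13 + 27 = 14$)
$W{\left(10,\left(-3\right)^{2} \right)} c = \left(-18\right) 14 = -252$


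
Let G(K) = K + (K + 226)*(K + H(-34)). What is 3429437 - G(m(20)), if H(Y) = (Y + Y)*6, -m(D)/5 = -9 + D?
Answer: 3508665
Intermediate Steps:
m(D) = 45 - 5*D (m(D) = -5*(-9 + D) = 45 - 5*D)
H(Y) = 12*Y (H(Y) = (2*Y)*6 = 12*Y)
G(K) = K + (-408 + K)*(226 + K) (G(K) = K + (K + 226)*(K + 12*(-34)) = K + (226 + K)*(K - 408) = K + (226 + K)*(-408 + K) = K + (-408 + K)*(226 + K))
3429437 - G(m(20)) = 3429437 - (-92208 + (45 - 5*20)² - 181*(45 - 5*20)) = 3429437 - (-92208 + (45 - 100)² - 181*(45 - 100)) = 3429437 - (-92208 + (-55)² - 181*(-55)) = 3429437 - (-92208 + 3025 + 9955) = 3429437 - 1*(-79228) = 3429437 + 79228 = 3508665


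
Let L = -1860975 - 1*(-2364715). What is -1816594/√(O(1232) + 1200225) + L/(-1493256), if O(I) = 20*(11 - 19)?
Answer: -125935/373314 - 1816594*√1200065/1200065 ≈ -1658.6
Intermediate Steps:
O(I) = -160 (O(I) = 20*(-8) = -160)
L = 503740 (L = -1860975 + 2364715 = 503740)
-1816594/√(O(1232) + 1200225) + L/(-1493256) = -1816594/√(-160 + 1200225) + 503740/(-1493256) = -1816594*√1200065/1200065 + 503740*(-1/1493256) = -1816594*√1200065/1200065 - 125935/373314 = -125935/373314 - 1816594*√1200065/1200065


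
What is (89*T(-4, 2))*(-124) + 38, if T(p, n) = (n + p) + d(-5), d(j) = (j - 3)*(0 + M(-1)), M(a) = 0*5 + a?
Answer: -66178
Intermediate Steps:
M(a) = a (M(a) = 0 + a = a)
d(j) = 3 - j (d(j) = (j - 3)*(0 - 1) = (-3 + j)*(-1) = 3 - j)
T(p, n) = 8 + n + p (T(p, n) = (n + p) + (3 - 1*(-5)) = (n + p) + (3 + 5) = (n + p) + 8 = 8 + n + p)
(89*T(-4, 2))*(-124) + 38 = (89*(8 + 2 - 4))*(-124) + 38 = (89*6)*(-124) + 38 = 534*(-124) + 38 = -66216 + 38 = -66178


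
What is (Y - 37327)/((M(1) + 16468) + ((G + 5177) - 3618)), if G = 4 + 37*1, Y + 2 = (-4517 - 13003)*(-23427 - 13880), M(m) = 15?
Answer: 653581311/18083 ≈ 36143.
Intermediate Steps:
Y = 653618638 (Y = -2 + (-4517 - 13003)*(-23427 - 13880) = -2 - 17520*(-37307) = -2 + 653618640 = 653618638)
G = 41 (G = 4 + 37 = 41)
(Y - 37327)/((M(1) + 16468) + ((G + 5177) - 3618)) = (653618638 - 37327)/((15 + 16468) + ((41 + 5177) - 3618)) = 653581311/(16483 + (5218 - 3618)) = 653581311/(16483 + 1600) = 653581311/18083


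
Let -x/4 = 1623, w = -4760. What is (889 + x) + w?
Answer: -10363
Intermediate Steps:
x = -6492 (x = -4*1623 = -6492)
(889 + x) + w = (889 - 6492) - 4760 = -5603 - 4760 = -10363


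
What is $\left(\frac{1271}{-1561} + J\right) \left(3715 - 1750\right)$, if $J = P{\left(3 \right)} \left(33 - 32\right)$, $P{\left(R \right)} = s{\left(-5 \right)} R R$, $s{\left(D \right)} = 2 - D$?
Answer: $\frac{190746480}{1561} \approx 1.222 \cdot 10^{5}$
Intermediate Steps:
$P{\left(R \right)} = 7 R^{2}$ ($P{\left(R \right)} = \left(2 - -5\right) R R = \left(2 + 5\right) R R = 7 R R = 7 R^{2}$)
$J = 63$ ($J = 7 \cdot 3^{2} \left(33 - 32\right) = 7 \cdot 9 \cdot 1 = 63 \cdot 1 = 63$)
$\left(\frac{1271}{-1561} + J\right) \left(3715 - 1750\right) = \left(\frac{1271}{-1561} + 63\right) \left(3715 - 1750\right) = \left(1271 \left(- \frac{1}{1561}\right) + 63\right) 1965 = \left(- \frac{1271}{1561} + 63\right) 1965 = \frac{97072}{1561} \cdot 1965 = \frac{190746480}{1561}$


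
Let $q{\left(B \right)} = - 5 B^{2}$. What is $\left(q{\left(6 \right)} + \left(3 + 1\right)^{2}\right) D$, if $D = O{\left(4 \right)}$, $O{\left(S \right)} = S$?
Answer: $-656$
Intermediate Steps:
$D = 4$
$\left(q{\left(6 \right)} + \left(3 + 1\right)^{2}\right) D = \left(- 5 \cdot 6^{2} + \left(3 + 1\right)^{2}\right) 4 = \left(\left(-5\right) 36 + 4^{2}\right) 4 = \left(-180 + 16\right) 4 = \left(-164\right) 4 = -656$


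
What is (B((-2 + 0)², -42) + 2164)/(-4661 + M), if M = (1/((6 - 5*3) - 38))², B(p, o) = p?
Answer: -1197278/2574037 ≈ -0.46514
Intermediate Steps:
M = 1/2209 (M = (1/((6 - 15) - 38))² = (1/(-9 - 38))² = (1/(-47))² = (-1/47)² = 1/2209 ≈ 0.00045269)
(B((-2 + 0)², -42) + 2164)/(-4661 + M) = ((-2 + 0)² + 2164)/(-4661 + 1/2209) = ((-2)² + 2164)/(-10296148/2209) = (4 + 2164)*(-2209/10296148) = 2168*(-2209/10296148) = -1197278/2574037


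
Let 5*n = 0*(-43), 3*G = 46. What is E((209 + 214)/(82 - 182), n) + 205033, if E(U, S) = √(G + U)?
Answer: 205033 + √9993/30 ≈ 2.0504e+5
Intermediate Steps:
G = 46/3 (G = (⅓)*46 = 46/3 ≈ 15.333)
n = 0 (n = (0*(-43))/5 = (⅕)*0 = 0)
E(U, S) = √(46/3 + U)
E((209 + 214)/(82 - 182), n) + 205033 = √(138 + 9*((209 + 214)/(82 - 182)))/3 + 205033 = √(138 + 9*(423/(-100)))/3 + 205033 = √(138 + 9*(423*(-1/100)))/3 + 205033 = √(138 + 9*(-423/100))/3 + 205033 = √(138 - 3807/100)/3 + 205033 = √(9993/100)/3 + 205033 = (√9993/10)/3 + 205033 = √9993/30 + 205033 = 205033 + √9993/30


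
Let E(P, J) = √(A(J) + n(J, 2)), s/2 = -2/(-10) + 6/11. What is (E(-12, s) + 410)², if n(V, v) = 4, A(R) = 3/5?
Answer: (2050 + √115)²/25 ≈ 1.6986e+5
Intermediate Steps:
A(R) = ⅗ (A(R) = 3*(⅕) = ⅗)
s = 82/55 (s = 2*(-2/(-10) + 6/11) = 2*(-2*(-⅒) + 6*(1/11)) = 2*(⅕ + 6/11) = 2*(41/55) = 82/55 ≈ 1.4909)
E(P, J) = √115/5 (E(P, J) = √(⅗ + 4) = √(23/5) = √115/5)
(E(-12, s) + 410)² = (√115/5 + 410)² = (410 + √115/5)²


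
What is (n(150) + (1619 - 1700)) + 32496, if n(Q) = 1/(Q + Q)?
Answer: 9724501/300 ≈ 32415.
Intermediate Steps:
n(Q) = 1/(2*Q)
(n(150) + (1619 - 1700)) + 32496 = ((½)/150 + (1619 - 1700)) + 32496 = ((½)*(1/150) - 81) + 32496 = (1/300 - 81) + 32496 = -24299/300 + 32496 = 9724501/300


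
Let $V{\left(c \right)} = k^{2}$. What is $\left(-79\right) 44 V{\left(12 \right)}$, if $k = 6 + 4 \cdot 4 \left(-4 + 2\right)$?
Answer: $-2349776$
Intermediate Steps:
$k = -26$ ($k = 6 + 4 \cdot 4 \left(-2\right) = 6 + 4 \left(-8\right) = 6 - 32 = -26$)
$V{\left(c \right)} = 676$ ($V{\left(c \right)} = \left(-26\right)^{2} = 676$)
$\left(-79\right) 44 V{\left(12 \right)} = \left(-79\right) 44 \cdot 676 = \left(-3476\right) 676 = -2349776$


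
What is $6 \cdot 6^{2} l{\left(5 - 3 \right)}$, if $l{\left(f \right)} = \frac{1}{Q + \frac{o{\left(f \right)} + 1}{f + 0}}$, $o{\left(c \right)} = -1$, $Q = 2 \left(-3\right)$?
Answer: $-36$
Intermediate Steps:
$Q = -6$
$l{\left(f \right)} = - \frac{1}{6}$ ($l{\left(f \right)} = \frac{1}{-6 + \frac{-1 + 1}{f + 0}} = \frac{1}{-6 + \frac{0}{f}} = \frac{1}{-6 + 0} = \frac{1}{-6} = - \frac{1}{6}$)
$6 \cdot 6^{2} l{\left(5 - 3 \right)} = 6 \cdot 6^{2} \left(- \frac{1}{6}\right) = 6 \cdot 36 \left(- \frac{1}{6}\right) = 216 \left(- \frac{1}{6}\right) = -36$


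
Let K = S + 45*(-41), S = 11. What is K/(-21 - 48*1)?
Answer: 1834/69 ≈ 26.580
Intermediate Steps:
K = -1834 (K = 11 + 45*(-41) = 11 - 1845 = -1834)
K/(-21 - 48*1) = -1834/(-21 - 48*1) = -1834/(-21 - 48) = -1834/(-69) = -1834*(-1/69) = 1834/69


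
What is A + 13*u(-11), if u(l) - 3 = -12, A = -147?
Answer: -264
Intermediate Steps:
u(l) = -9 (u(l) = 3 - 12 = -9)
A + 13*u(-11) = -147 + 13*(-9) = -147 - 117 = -264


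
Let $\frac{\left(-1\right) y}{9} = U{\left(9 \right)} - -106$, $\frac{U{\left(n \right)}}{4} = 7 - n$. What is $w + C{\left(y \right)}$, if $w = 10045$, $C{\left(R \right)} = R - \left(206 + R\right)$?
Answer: $9839$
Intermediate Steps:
$U{\left(n \right)} = 28 - 4 n$ ($U{\left(n \right)} = 4 \left(7 - n\right) = 28 - 4 n$)
$y = -882$ ($y = - 9 \left(\left(28 - 36\right) - -106\right) = - 9 \left(\left(28 - 36\right) + 106\right) = - 9 \left(-8 + 106\right) = \left(-9\right) 98 = -882$)
$C{\left(R \right)} = -206$
$w + C{\left(y \right)} = 10045 - 206 = 9839$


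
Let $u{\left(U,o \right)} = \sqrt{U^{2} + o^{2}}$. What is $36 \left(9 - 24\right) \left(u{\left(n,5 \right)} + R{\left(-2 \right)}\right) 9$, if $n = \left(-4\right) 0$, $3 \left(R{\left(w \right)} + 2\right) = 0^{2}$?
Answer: $-14580$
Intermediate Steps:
$R{\left(w \right)} = -2$ ($R{\left(w \right)} = -2 + \frac{0^{2}}{3} = -2 + \frac{1}{3} \cdot 0 = -2 + 0 = -2$)
$n = 0$
$36 \left(9 - 24\right) \left(u{\left(n,5 \right)} + R{\left(-2 \right)}\right) 9 = 36 \left(9 - 24\right) \left(\sqrt{0^{2} + 5^{2}} - 2\right) 9 = 36 \left(- 15 \left(\sqrt{0 + 25} - 2\right)\right) 9 = 36 \left(- 15 \left(\sqrt{25} - 2\right)\right) 9 = 36 \left(- 15 \left(5 - 2\right)\right) 9 = 36 \left(\left(-15\right) 3\right) 9 = 36 \left(-45\right) 9 = \left(-1620\right) 9 = -14580$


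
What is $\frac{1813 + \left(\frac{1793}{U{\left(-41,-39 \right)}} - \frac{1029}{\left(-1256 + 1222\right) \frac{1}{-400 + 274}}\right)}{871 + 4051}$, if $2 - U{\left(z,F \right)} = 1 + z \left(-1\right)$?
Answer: $- \frac{1390721}{3346960} \approx -0.41552$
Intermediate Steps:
$U{\left(z,F \right)} = 1 + z$ ($U{\left(z,F \right)} = 2 - \left(1 + z \left(-1\right)\right) = 2 - \left(1 - z\right) = 2 + \left(-1 + z\right) = 1 + z$)
$\frac{1813 + \left(\frac{1793}{U{\left(-41,-39 \right)}} - \frac{1029}{\left(-1256 + 1222\right) \frac{1}{-400 + 274}}\right)}{871 + 4051} = \frac{1813 - \left(- \frac{1793}{1 - 41} + 1029 \frac{-400 + 274}{-1256 + 1222}\right)}{871 + 4051} = \frac{1813 + \left(\frac{1793}{-40} - \frac{1029}{\left(-34\right) \frac{1}{-126}}\right)}{4922} = \left(1813 + \left(1793 \left(- \frac{1}{40}\right) - \frac{1029}{\left(-34\right) \left(- \frac{1}{126}\right)}\right)\right) \frac{1}{4922} = \left(1813 - \left(\frac{1793}{40} + \frac{1029}{\frac{17}{63}}\right)\right) \frac{1}{4922} = \left(1813 - \frac{2623561}{680}\right) \frac{1}{4922} = \left(- \frac{1390721}{680}\right) \frac{1}{4922} = - \frac{1390721}{3346960}$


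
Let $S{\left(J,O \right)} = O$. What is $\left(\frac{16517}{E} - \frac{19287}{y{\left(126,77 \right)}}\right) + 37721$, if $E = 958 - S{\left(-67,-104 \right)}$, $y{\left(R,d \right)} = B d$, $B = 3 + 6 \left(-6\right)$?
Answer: $\frac{33951385091}{899514} \approx 37744.0$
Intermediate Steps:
$B = -33$ ($B = 3 - 36 = -33$)
$y{\left(R,d \right)} = - 33 d$
$E = 1062$ ($E = 958 - -104 = 958 + 104 = 1062$)
$\left(\frac{16517}{E} - \frac{19287}{y{\left(126,77 \right)}}\right) + 37721 = \left(\frac{16517}{1062} - \frac{19287}{\left(-33\right) 77}\right) + 37721 = \left(16517 \cdot \frac{1}{1062} - \frac{19287}{-2541}\right) + 37721 = \left(\frac{16517}{1062} - - \frac{6429}{847}\right) + 37721 = \left(\frac{16517}{1062} + \frac{6429}{847}\right) + 37721 = \frac{20817497}{899514} + 37721 = \frac{33951385091}{899514}$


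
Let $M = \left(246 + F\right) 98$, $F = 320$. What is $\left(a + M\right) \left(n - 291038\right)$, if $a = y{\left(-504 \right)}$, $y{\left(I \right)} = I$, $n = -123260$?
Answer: $-22771475272$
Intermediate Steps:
$M = 55468$ ($M = \left(246 + 320\right) 98 = 566 \cdot 98 = 55468$)
$a = -504$
$\left(a + M\right) \left(n - 291038\right) = \left(-504 + 55468\right) \left(-123260 - 291038\right) = 54964 \left(-414298\right) = -22771475272$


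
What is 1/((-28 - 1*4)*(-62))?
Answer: 1/1984 ≈ 0.00050403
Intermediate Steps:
1/((-28 - 1*4)*(-62)) = 1/((-28 - 4)*(-62)) = 1/(-32*(-62)) = 1/1984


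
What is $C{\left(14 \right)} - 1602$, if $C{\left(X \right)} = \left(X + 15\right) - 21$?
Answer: $-1594$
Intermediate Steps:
$C{\left(X \right)} = -6 + X$ ($C{\left(X \right)} = \left(15 + X\right) - 21 = -6 + X$)
$C{\left(14 \right)} - 1602 = \left(-6 + 14\right) - 1602 = 8 - 1602 = -1594$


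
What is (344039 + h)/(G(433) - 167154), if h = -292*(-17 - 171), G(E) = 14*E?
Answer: -17345/7004 ≈ -2.4764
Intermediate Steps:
h = 54896 (h = -292*(-188) = 54896)
(344039 + h)/(G(433) - 167154) = (344039 + 54896)/(14*433 - 167154) = 398935/(6062 - 167154) = 398935/(-161092) = 398935*(-1/161092) = -17345/7004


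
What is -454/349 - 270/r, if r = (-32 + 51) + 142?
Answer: -167324/56189 ≈ -2.9779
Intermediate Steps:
r = 161 (r = 19 + 142 = 161)
-454/349 - 270/r = -454/349 - 270/161 = -167324/56189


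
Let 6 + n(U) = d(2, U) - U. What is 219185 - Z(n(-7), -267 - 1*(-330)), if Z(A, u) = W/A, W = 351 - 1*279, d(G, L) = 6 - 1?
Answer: 219173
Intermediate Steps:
d(G, L) = 5
n(U) = -1 - U (n(U) = -6 + (5 - U) = -1 - U)
W = 72 (W = 351 - 279 = 72)
Z(A, u) = 72/A
219185 - Z(n(-7), -267 - 1*(-330)) = 219185 - 72/(-1 - 1*(-7)) = 219185 - 72/(-1 + 7) = 219185 - 72/6 = 219185 - 1*12 = 219185 - 12 = 219173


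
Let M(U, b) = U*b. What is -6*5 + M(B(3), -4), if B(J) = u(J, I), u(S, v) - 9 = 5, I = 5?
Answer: -86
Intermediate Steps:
u(S, v) = 14 (u(S, v) = 9 + 5 = 14)
B(J) = 14
-6*5 + M(B(3), -4) = -6*5 + 14*(-4) = -30 - 56 = -86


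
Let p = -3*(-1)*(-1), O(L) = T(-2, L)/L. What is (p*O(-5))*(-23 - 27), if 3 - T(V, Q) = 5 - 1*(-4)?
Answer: 180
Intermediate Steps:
T(V, Q) = -6 (T(V, Q) = 3 - (5 - 1*(-4)) = 3 - (5 + 4) = 3 - 1*9 = 3 - 9 = -6)
O(L) = -6/L
p = -3 (p = 3*(-1) = -3)
(p*O(-5))*(-23 - 27) = (-(-18)/(-5))*(-23 - 27) = -(-18)*(-1)/5*(-50) = -3*6/5*(-50) = -18/5*(-50) = 180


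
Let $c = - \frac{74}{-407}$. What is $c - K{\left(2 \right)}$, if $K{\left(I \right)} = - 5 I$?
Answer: $\frac{112}{11} \approx 10.182$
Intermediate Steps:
$c = \frac{2}{11}$ ($c = \left(-74\right) \left(- \frac{1}{407}\right) = \frac{2}{11} \approx 0.18182$)
$c - K{\left(2 \right)} = \frac{2}{11} - \left(-5\right) 2 = \frac{2}{11} - -10 = \frac{2}{11} + 10 = \frac{112}{11}$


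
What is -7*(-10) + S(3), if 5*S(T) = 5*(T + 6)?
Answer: 79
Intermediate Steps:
S(T) = 6 + T (S(T) = (5*(T + 6))/5 = (5*(6 + T))/5 = (30 + 5*T)/5 = 6 + T)
-7*(-10) + S(3) = -7*(-10) + (6 + 3) = 70 + 9 = 79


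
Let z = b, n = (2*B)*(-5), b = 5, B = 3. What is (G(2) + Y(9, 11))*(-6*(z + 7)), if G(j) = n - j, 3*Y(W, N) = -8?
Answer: 2496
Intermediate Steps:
Y(W, N) = -8/3 (Y(W, N) = (1/3)*(-8) = -8/3)
n = -30 (n = (2*3)*(-5) = 6*(-5) = -30)
z = 5
G(j) = -30 - j
(G(2) + Y(9, 11))*(-6*(z + 7)) = ((-30 - 1*2) - 8/3)*(-6*(5 + 7)) = ((-30 - 2) - 8/3)*(-6*12) = (-32 - 8/3)*(-72) = -104/3*(-72) = 2496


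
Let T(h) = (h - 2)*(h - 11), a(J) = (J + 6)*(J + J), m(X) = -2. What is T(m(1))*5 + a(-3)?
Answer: 242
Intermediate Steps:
a(J) = 2*J*(6 + J) (a(J) = (6 + J)*(2*J) = 2*J*(6 + J))
T(h) = (-11 + h)*(-2 + h) (T(h) = (-2 + h)*(-11 + h) = (-11 + h)*(-2 + h))
T(m(1))*5 + a(-3) = (22 + (-2)**2 - 13*(-2))*5 + 2*(-3)*(6 - 3) = (22 + 4 + 26)*5 + 2*(-3)*3 = 52*5 - 18 = 260 - 18 = 242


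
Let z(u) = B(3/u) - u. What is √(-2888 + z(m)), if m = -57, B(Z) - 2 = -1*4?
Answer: I*√2833 ≈ 53.226*I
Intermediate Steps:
B(Z) = -2 (B(Z) = 2 - 1*4 = 2 - 4 = -2)
z(u) = -2 - u
√(-2888 + z(m)) = √(-2888 + (-2 - 1*(-57))) = √(-2888 + (-2 + 57)) = √(-2888 + 55) = √(-2833) = I*√2833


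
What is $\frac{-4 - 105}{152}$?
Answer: $- \frac{109}{152} \approx -0.7171$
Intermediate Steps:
$\frac{-4 - 105}{152} = \left(-109\right) \frac{1}{152} = - \frac{109}{152}$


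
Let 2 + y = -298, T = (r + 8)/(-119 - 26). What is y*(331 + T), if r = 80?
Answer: -2874420/29 ≈ -99118.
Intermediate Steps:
T = -88/145 (T = (80 + 8)/(-119 - 26) = 88/(-145) = 88*(-1/145) = -88/145 ≈ -0.60690)
y = -300 (y = -2 - 298 = -300)
y*(331 + T) = -300*(331 - 88/145) = -300*47907/145 = -2874420/29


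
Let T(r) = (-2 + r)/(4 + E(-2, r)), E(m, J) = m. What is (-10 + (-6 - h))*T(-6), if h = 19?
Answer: 140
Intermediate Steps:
T(r) = -1 + r/2 (T(r) = (-2 + r)/(4 - 2) = (-2 + r)/2 = (-2 + r)*(1/2) = -1 + r/2)
(-10 + (-6 - h))*T(-6) = (-10 + (-6 - 1*19))*(-1 + (1/2)*(-6)) = (-10 + (-6 - 19))*(-1 - 3) = (-10 - 25)*(-4) = -35*(-4) = 140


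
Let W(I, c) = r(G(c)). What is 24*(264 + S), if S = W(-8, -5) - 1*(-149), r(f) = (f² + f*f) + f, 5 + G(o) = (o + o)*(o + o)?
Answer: 445392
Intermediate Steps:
G(o) = -5 + 4*o² (G(o) = -5 + (o + o)*(o + o) = -5 + (2*o)*(2*o) = -5 + 4*o²)
r(f) = f + 2*f² (r(f) = (f² + f²) + f = 2*f² + f = f + 2*f²)
W(I, c) = (-9 + 8*c²)*(-5 + 4*c²) (W(I, c) = (-5 + 4*c²)*(1 + 2*(-5 + 4*c²)) = (-5 + 4*c²)*(1 + (-10 + 8*c²)) = (-5 + 4*c²)*(-9 + 8*c²) = (-9 + 8*c²)*(-5 + 4*c²))
S = 18294 (S = (45 - 76*(-5)² + 32*(-5)⁴) - 1*(-149) = (45 - 76*25 + 32*625) + 149 = (45 - 1900 + 20000) + 149 = 18145 + 149 = 18294)
24*(264 + S) = 24*(264 + 18294) = 24*18558 = 445392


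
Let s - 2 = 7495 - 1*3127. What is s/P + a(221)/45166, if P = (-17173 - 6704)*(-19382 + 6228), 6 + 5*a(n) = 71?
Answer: 2140195087/7092824783814 ≈ 0.00030174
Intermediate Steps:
a(n) = 13 (a(n) = -6/5 + (1/5)*71 = -6/5 + 71/5 = 13)
s = 4370 (s = 2 + (7495 - 1*3127) = 2 + (7495 - 3127) = 2 + 4368 = 4370)
P = 314078058 (P = -23877*(-13154) = 314078058)
s/P + a(221)/45166 = 4370/314078058 + 13/45166 = 4370*(1/314078058) + 13*(1/45166) = 2185/157039029 + 13/45166 = 2140195087/7092824783814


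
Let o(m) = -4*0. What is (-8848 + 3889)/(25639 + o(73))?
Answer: -4959/25639 ≈ -0.19342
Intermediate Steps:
o(m) = 0
(-8848 + 3889)/(25639 + o(73)) = (-8848 + 3889)/(25639 + 0) = -4959/25639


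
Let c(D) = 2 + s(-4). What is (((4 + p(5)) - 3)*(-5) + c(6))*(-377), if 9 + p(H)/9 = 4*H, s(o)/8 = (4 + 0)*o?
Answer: 236002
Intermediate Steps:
s(o) = 32*o (s(o) = 8*((4 + 0)*o) = 8*(4*o) = 32*o)
c(D) = -126 (c(D) = 2 + 32*(-4) = 2 - 128 = -126)
p(H) = -81 + 36*H (p(H) = -81 + 9*(4*H) = -81 + 36*H)
(((4 + p(5)) - 3)*(-5) + c(6))*(-377) = (((4 + (-81 + 36*5)) - 3)*(-5) - 126)*(-377) = (((4 + (-81 + 180)) - 3)*(-5) - 126)*(-377) = (((4 + 99) - 3)*(-5) - 126)*(-377) = ((103 - 3)*(-5) - 126)*(-377) = (100*(-5) - 126)*(-377) = (-500 - 126)*(-377) = -626*(-377) = 236002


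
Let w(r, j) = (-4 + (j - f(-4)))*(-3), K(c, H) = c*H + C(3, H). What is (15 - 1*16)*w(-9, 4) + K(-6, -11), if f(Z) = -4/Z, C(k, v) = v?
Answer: 52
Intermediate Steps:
K(c, H) = H + H*c (K(c, H) = c*H + H = H*c + H = H + H*c)
w(r, j) = 15 - 3*j (w(r, j) = (-4 + (j - (-4)/(-4)))*(-3) = (-4 + (j - (-4)*(-1)/4))*(-3) = (-4 + (j - 1*1))*(-3) = (-4 + (j - 1))*(-3) = (-4 + (-1 + j))*(-3) = (-5 + j)*(-3) = 15 - 3*j)
(15 - 1*16)*w(-9, 4) + K(-6, -11) = (15 - 1*16)*(15 - 3*4) - 11*(1 - 6) = (15 - 16)*(15 - 12) - 11*(-5) = -1*3 + 55 = -3 + 55 = 52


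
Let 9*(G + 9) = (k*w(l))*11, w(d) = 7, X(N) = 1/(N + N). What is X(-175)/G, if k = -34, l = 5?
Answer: 9/944650 ≈ 9.5273e-6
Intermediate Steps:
X(N) = 1/(2*N)
G = -2699/9 (G = -9 + (-34*7*11)/9 = -9 + (-238*11)/9 = -9 + (⅑)*(-2618) = -9 - 2618/9 = -2699/9 ≈ -299.89)
X(-175)/G = ((½)/(-175))/(-2699/9) = ((½)*(-1/175))*(-9/2699) = -1/350*(-9/2699) = 9/944650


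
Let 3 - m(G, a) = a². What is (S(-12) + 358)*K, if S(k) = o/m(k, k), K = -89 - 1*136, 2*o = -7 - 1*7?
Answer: -3786375/47 ≈ -80561.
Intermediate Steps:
m(G, a) = 3 - a²
o = -7 (o = (-7 - 1*7)/2 = (-7 - 7)/2 = (½)*(-14) = -7)
K = -225 (K = -89 - 136 = -225)
S(k) = -7/(3 - k²)
(S(-12) + 358)*K = (7/(-3 + (-12)²) + 358)*(-225) = (7/(-3 + 144) + 358)*(-225) = (7/141 + 358)*(-225) = (50485/141)*(-225) = -3786375/47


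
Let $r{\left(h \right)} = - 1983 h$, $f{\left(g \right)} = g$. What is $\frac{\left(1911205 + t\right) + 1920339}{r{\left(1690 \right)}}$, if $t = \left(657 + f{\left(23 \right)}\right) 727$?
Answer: $- \frac{720984}{558545} \approx -1.2908$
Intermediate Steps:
$t = 494360$ ($t = \left(657 + 23\right) 727 = 680 \cdot 727 = 494360$)
$r{\left(h \right)} = - 1983 h$
$\frac{\left(1911205 + t\right) + 1920339}{r{\left(1690 \right)}} = \frac{\left(1911205 + 494360\right) + 1920339}{\left(-1983\right) 1690} = \frac{2405565 + 1920339}{-3351270} = 4325904 \left(- \frac{1}{3351270}\right) = - \frac{720984}{558545}$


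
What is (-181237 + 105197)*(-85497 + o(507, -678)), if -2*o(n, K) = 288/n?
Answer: 1098705077640/169 ≈ 6.5012e+9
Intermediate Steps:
o(n, K) = -144/n
(-181237 + 105197)*(-85497 + o(507, -678)) = (-181237 + 105197)*(-85497 - 144/507) = -76040*(-85497 - 144*1/507) = -76040*(-85497 - 48/169) = -76040*(-14449041/169) = 1098705077640/169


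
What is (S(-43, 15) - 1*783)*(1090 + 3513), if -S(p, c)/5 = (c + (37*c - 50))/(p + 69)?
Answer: -4064449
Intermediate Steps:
S(p, c) = -5*(-50 + 38*c)/(69 + p) (S(p, c) = -5*(c + (37*c - 50))/(p + 69) = -5*(c + (-50 + 37*c))/(69 + p) = -5*(-50 + 38*c)/(69 + p))
(S(-43, 15) - 1*783)*(1090 + 3513) = (10*(25 - 19*15)/(69 - 43) - 1*783)*(1090 + 3513) = (10*(25 - 285)/26 - 783)*4603 = (10*(1/26)*(-260) - 783)*4603 = (-100 - 783)*4603 = -883*4603 = -4064449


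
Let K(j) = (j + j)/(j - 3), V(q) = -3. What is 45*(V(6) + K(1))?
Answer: -180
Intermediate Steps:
K(j) = 2*j/(-3 + j) (K(j) = (2*j)/(-3 + j) = 2*j/(-3 + j))
45*(V(6) + K(1)) = 45*(-3 + 2*1/(-3 + 1)) = 45*(-3 + 2*1/(-2)) = 45*(-3 + 2*1*(-½)) = 45*(-3 - 1) = 45*(-4) = -180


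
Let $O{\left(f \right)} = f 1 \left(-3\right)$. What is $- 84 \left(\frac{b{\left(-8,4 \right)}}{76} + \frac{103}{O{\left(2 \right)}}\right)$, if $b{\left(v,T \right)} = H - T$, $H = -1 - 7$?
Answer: $\frac{27650}{19} \approx 1455.3$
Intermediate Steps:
$O{\left(f \right)} = - 3 f$ ($O{\left(f \right)} = f \left(-3\right) = - 3 f$)
$H = -8$
$b{\left(v,T \right)} = -8 - T$
$- 84 \left(\frac{b{\left(-8,4 \right)}}{76} + \frac{103}{O{\left(2 \right)}}\right) = - 84 \left(\frac{-8 - 4}{76} + \frac{103}{\left(-3\right) 2}\right) = - 84 \left(\left(-8 - 4\right) \frac{1}{76} + \frac{103}{-6}\right) = - 84 \left(\left(-12\right) \frac{1}{76} + 103 \left(- \frac{1}{6}\right)\right) = - 84 \left(- \frac{3}{19} - \frac{103}{6}\right) = \left(-84\right) \left(- \frac{1975}{114}\right) = \frac{27650}{19}$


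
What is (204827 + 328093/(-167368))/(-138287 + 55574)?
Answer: -34281157243/13843509384 ≈ -2.4763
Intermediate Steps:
(204827 + 328093/(-167368))/(-138287 + 55574) = (204827 + 328093*(-1/167368))/(-82713) = (204827 - 328093/167368)*(-1/82713) = (34281157243/167368)*(-1/82713) = -34281157243/13843509384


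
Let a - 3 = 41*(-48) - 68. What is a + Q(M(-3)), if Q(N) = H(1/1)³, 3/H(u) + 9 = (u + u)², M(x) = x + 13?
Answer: -254152/125 ≈ -2033.2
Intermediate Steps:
M(x) = 13 + x
H(u) = 3/(-9 + 4*u²) (H(u) = 3/(-9 + (u + u)²) = 3/(-9 + (2*u)²) = 3/(-9 + 4*u²))
Q(N) = -27/125 (Q(N) = (3/(-9 + 4*(1/1)²))³ = (3/(-9 + 4*1²))³ = (3/(-9 + 4*1))³ = (3/(-9 + 4))³ = (3/(-5))³ = (3*(-⅕))³ = (-⅗)³ = -27/125)
a = -2033 (a = 3 + (41*(-48) - 68) = 3 + (-1968 - 68) = 3 - 2036 = -2033)
a + Q(M(-3)) = -2033 - 27/125 = -254152/125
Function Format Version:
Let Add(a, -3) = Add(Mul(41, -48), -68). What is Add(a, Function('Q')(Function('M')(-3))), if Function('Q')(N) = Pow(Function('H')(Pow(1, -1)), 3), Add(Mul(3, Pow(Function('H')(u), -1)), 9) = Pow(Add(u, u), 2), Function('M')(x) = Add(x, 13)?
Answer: Rational(-254152, 125) ≈ -2033.2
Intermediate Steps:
Function('M')(x) = Add(13, x)
Function('H')(u) = Mul(3, Pow(Add(-9, Mul(4, Pow(u, 2))), -1)) (Function('H')(u) = Mul(3, Pow(Add(-9, Pow(Add(u, u), 2)), -1)) = Mul(3, Pow(Add(-9, Pow(Mul(2, u), 2)), -1)) = Mul(3, Pow(Add(-9, Mul(4, Pow(u, 2))), -1)))
Function('Q')(N) = Rational(-27, 125) (Function('Q')(N) = Pow(Mul(3, Pow(Add(-9, Mul(4, Pow(Pow(1, -1), 2))), -1)), 3) = Pow(Mul(3, Pow(Add(-9, Mul(4, Pow(1, 2))), -1)), 3) = Pow(Mul(3, Pow(Add(-9, Mul(4, 1)), -1)), 3) = Pow(Mul(3, Pow(Add(-9, 4), -1)), 3) = Pow(Mul(3, Pow(-5, -1)), 3) = Pow(Mul(3, Rational(-1, 5)), 3) = Pow(Rational(-3, 5), 3) = Rational(-27, 125))
a = -2033 (a = Add(3, Add(Mul(41, -48), -68)) = Add(3, Add(-1968, -68)) = Add(3, -2036) = -2033)
Add(a, Function('Q')(Function('M')(-3))) = Add(-2033, Rational(-27, 125)) = Rational(-254152, 125)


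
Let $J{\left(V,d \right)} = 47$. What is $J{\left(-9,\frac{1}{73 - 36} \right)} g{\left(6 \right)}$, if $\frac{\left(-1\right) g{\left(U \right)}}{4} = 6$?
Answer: $-1128$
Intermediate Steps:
$g{\left(U \right)} = -24$ ($g{\left(U \right)} = \left(-4\right) 6 = -24$)
$J{\left(-9,\frac{1}{73 - 36} \right)} g{\left(6 \right)} = 47 \left(-24\right) = -1128$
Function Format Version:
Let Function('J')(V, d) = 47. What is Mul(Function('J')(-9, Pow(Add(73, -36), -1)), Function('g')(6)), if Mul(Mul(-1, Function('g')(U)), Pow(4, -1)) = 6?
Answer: -1128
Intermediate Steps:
Function('g')(U) = -24 (Function('g')(U) = Mul(-4, 6) = -24)
Mul(Function('J')(-9, Pow(Add(73, -36), -1)), Function('g')(6)) = Mul(47, -24) = -1128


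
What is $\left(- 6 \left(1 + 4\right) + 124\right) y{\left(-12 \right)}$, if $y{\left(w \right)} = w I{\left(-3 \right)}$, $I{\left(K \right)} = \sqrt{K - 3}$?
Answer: $- 1128 i \sqrt{6} \approx - 2763.0 i$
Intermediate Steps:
$I{\left(K \right)} = \sqrt{-3 + K}$
$y{\left(w \right)} = i w \sqrt{6}$ ($y{\left(w \right)} = w \sqrt{-3 - 3} = w \sqrt{-6} = w i \sqrt{6} = i w \sqrt{6}$)
$\left(- 6 \left(1 + 4\right) + 124\right) y{\left(-12 \right)} = \left(- 6 \left(1 + 4\right) + 124\right) i \left(-12\right) \sqrt{6} = \left(\left(-6\right) 5 + 124\right) \left(- 12 i \sqrt{6}\right) = \left(-30 + 124\right) \left(- 12 i \sqrt{6}\right) = 94 \left(- 12 i \sqrt{6}\right) = - 1128 i \sqrt{6}$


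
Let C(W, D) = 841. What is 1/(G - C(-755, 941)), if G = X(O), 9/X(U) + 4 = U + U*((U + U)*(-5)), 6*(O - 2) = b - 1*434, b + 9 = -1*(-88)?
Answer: -294673/247820074 ≈ -0.0011891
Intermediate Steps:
b = 79 (b = -9 - 1*(-88) = -9 + 88 = 79)
O = -343/6 (O = 2 + (79 - 1*434)/6 = 2 + (79 - 434)/6 = 2 + (⅙)*(-355) = 2 - 355/6 = -343/6 ≈ -57.167)
X(U) = 9/(-4 + U - 10*U²) (X(U) = 9/(-4 + (U + U*((U + U)*(-5)))) = 9/(-4 + (U + U*((2*U)*(-5)))) = 9/(-4 + (U + U*(-10*U))) = 9/(-4 + (U - 10*U²)) = 9/(-4 + U - 10*U²))
G = -81/294673 (G = -9/(4 - 1*(-343/6) + 10*(-343/6)²) = -9/(4 + 343/6 + 10*(117649/36)) = -9/(4 + 343/6 + 588245/18) = -9/294673/9 = -9*9/294673 = -81/294673 ≈ -0.00027488)
1/(G - C(-755, 941)) = 1/(-81/294673 - 1*841) = 1/(-81/294673 - 841) = 1/(-247820074/294673) = -294673/247820074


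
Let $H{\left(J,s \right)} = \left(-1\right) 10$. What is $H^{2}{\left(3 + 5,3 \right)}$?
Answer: $100$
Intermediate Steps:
$H{\left(J,s \right)} = -10$
$H^{2}{\left(3 + 5,3 \right)} = \left(-10\right)^{2} = 100$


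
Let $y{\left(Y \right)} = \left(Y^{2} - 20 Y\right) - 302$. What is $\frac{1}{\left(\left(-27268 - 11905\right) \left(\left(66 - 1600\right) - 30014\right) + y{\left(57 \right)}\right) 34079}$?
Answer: $\frac{1}{42115905471269} \approx 2.3744 \cdot 10^{-14}$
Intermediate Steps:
$y{\left(Y \right)} = -302 + Y^{2} - 20 Y$
$\frac{1}{\left(\left(-27268 - 11905\right) \left(\left(66 - 1600\right) - 30014\right) + y{\left(57 \right)}\right) 34079} = \frac{1}{\left(\left(-27268 - 11905\right) \left(\left(66 - 1600\right) - 30014\right) - \left(1442 - 3249\right)\right) 34079} = \frac{1}{- 39173 \left(\left(66 - 1600\right) - 30014\right) - -1807} \cdot \frac{1}{34079} = \frac{1}{- 39173 \left(-1534 - 30014\right) + 1807} \cdot \frac{1}{34079} = \frac{1}{\left(-39173\right) \left(-31548\right) + 1807} \cdot \frac{1}{34079} = \frac{1}{1235829804 + 1807} \cdot \frac{1}{34079} = \frac{1}{1235831611} \cdot \frac{1}{34079} = \frac{1}{42115905471269}$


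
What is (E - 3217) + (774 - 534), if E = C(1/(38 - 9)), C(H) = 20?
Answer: -2957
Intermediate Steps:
E = 20
(E - 3217) + (774 - 534) = (20 - 3217) + (774 - 534) = -3197 + 240 = -2957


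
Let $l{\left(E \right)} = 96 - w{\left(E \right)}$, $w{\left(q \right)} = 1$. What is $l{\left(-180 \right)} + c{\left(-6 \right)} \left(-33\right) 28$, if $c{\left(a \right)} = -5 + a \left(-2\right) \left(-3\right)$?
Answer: $37979$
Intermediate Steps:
$c{\left(a \right)} = -5 + 6 a$ ($c{\left(a \right)} = -5 + - 2 a \left(-3\right) = -5 + 6 a$)
$l{\left(E \right)} = 95$ ($l{\left(E \right)} = 96 - 1 = 95$)
$l{\left(-180 \right)} + c{\left(-6 \right)} \left(-33\right) 28 = 95 + \left(-5 + 6 \left(-6\right)\right) \left(-33\right) 28 = 95 + \left(-5 - 36\right) \left(-33\right) 28 = 95 + \left(-41\right) \left(-33\right) 28 = 95 + 1353 \cdot 28 = 95 + 37884 = 37979$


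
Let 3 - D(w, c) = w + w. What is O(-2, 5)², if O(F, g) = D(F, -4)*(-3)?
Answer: 441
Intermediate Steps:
D(w, c) = 3 - 2*w (D(w, c) = 3 - (w + w) = 3 - 2*w)
O(F, g) = -9 + 6*F (O(F, g) = (3 - 2*F)*(-3) = -9 + 6*F)
O(-2, 5)² = (-9 + 6*(-2))² = (-9 - 12)² = (-21)² = 441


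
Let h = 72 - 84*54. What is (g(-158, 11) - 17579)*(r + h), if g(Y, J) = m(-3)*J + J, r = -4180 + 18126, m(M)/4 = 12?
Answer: -161573280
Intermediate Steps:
m(M) = 48 (m(M) = 4*12 = 48)
r = 13946
h = -4464 (h = 72 - 4536 = -4464)
g(Y, J) = 49*J (g(Y, J) = 48*J + J = 49*J)
(g(-158, 11) - 17579)*(r + h) = (49*11 - 17579)*(13946 - 4464) = (539 - 17579)*9482 = -17040*9482 = -161573280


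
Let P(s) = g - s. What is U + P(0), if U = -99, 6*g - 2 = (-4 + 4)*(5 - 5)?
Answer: -296/3 ≈ -98.667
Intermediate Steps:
g = ⅓ (g = ⅓ + ((-4 + 4)*(5 - 5))/6 = ⅓ + (0*0)/6 = ⅓ + (⅙)*0 = ⅓ + 0 = ⅓ ≈ 0.33333)
P(s) = ⅓ - s
U + P(0) = -99 + (⅓ - 1*0) = -99 + (⅓ + 0) = -99 + ⅓ = -296/3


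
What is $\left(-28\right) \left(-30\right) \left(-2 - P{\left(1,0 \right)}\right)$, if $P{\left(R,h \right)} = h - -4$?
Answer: $-5040$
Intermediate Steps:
$P{\left(R,h \right)} = 4 + h$ ($P{\left(R,h \right)} = h + 4 = 4 + h$)
$\left(-28\right) \left(-30\right) \left(-2 - P{\left(1,0 \right)}\right) = \left(-28\right) \left(-30\right) \left(-2 - \left(4 + 0\right)\right) = 840 \left(-2 - 4\right) = 840 \left(-6\right) = -5040$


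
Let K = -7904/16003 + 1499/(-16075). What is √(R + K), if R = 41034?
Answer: √642710951439564473/3957665 ≈ 202.57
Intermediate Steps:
K = -11618869/19788325 (K = -7904*1/16003 + 1499*(-1/16075) = -608/1231 - 1499/16075 = -11618869/19788325 ≈ -0.58716)
√(R + K) = √(41034 - 11618869/19788325) = √(811982509181/19788325) = √642710951439564473/3957665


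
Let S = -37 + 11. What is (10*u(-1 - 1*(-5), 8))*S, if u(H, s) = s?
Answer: -2080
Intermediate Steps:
S = -26
(10*u(-1 - 1*(-5), 8))*S = (10*8)*(-26) = 80*(-26) = -2080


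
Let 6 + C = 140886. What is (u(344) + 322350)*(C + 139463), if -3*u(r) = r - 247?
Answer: 271078504879/3 ≈ 9.0359e+10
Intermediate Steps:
C = 140880 (C = -6 + 140886 = 140880)
u(r) = 247/3 - r/3 (u(r) = -(r - 247)/3 = -(-247 + r)/3 = 247/3 - r/3)
(u(344) + 322350)*(C + 139463) = ((247/3 - ⅓*344) + 322350)*(140880 + 139463) = ((247/3 - 344/3) + 322350)*280343 = (-97/3 + 322350)*280343 = (966953/3)*280343 = 271078504879/3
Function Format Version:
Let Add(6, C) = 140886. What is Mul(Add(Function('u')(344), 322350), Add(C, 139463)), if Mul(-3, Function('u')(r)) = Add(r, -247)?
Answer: Rational(271078504879, 3) ≈ 9.0359e+10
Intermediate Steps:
C = 140880 (C = Add(-6, 140886) = 140880)
Function('u')(r) = Add(Rational(247, 3), Mul(Rational(-1, 3), r)) (Function('u')(r) = Mul(Rational(-1, 3), Add(r, -247)) = Mul(Rational(-1, 3), Add(-247, r)) = Add(Rational(247, 3), Mul(Rational(-1, 3), r)))
Mul(Add(Function('u')(344), 322350), Add(C, 139463)) = Mul(Add(Add(Rational(247, 3), Mul(Rational(-1, 3), 344)), 322350), Add(140880, 139463)) = Mul(Add(Add(Rational(247, 3), Rational(-344, 3)), 322350), 280343) = Mul(Add(Rational(-97, 3), 322350), 280343) = Mul(Rational(966953, 3), 280343) = Rational(271078504879, 3)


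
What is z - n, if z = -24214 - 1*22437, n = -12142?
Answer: -34509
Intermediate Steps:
z = -46651 (z = -24214 - 22437 = -46651)
z - n = -46651 - 1*(-12142) = -46651 + 12142 = -34509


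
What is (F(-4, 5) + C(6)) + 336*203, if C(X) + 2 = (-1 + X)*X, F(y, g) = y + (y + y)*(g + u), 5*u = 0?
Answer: 68192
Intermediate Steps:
u = 0 (u = (⅕)*0 = 0)
F(y, g) = y + 2*g*y (F(y, g) = y + (y + y)*(g + 0) = y + (2*y)*g = y + 2*g*y)
C(X) = -2 + X*(-1 + X) (C(X) = -2 + (-1 + X)*X = -2 + X*(-1 + X))
(F(-4, 5) + C(6)) + 336*203 = (-4*(1 + 2*5) + (-2 + 6² - 1*6)) + 336*203 = (-4*(1 + 10) + (-2 + 36 - 6)) + 68208 = (-4*11 + 28) + 68208 = (-44 + 28) + 68208 = -16 + 68208 = 68192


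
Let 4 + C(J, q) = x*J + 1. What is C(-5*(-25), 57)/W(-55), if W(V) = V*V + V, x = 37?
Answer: 2311/1485 ≈ 1.5562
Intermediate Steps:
W(V) = V + V² (W(V) = V² + V = V + V²)
C(J, q) = -3 + 37*J (C(J, q) = -4 + (37*J + 1) = -4 + (1 + 37*J) = -3 + 37*J)
C(-5*(-25), 57)/W(-55) = (-3 + 37*(-5*(-25)))/((-55*(1 - 55))) = (-3 + 37*125)/((-55*(-54))) = (-3 + 4625)/2970 = 4622*(1/2970) = 2311/1485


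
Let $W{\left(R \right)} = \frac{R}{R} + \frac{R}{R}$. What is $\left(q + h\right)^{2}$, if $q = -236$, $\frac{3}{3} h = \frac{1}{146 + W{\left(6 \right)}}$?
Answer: $\frac{1219895329}{21904} \approx 55693.0$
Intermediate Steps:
$W{\left(R \right)} = 2$ ($W{\left(R \right)} = 1 + 1 = 2$)
$h = \frac{1}{148}$ ($h = \frac{1}{146 + 2} = \frac{1}{148} \approx 0.0067568$)
$\left(q + h\right)^{2} = \left(-236 + \frac{1}{148}\right)^{2} = \left(- \frac{34927}{148}\right)^{2} = \frac{1219895329}{21904}$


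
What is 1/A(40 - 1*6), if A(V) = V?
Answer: 1/34 ≈ 0.029412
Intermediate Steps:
1/A(40 - 1*6) = 1/(40 - 1*6) = 1/(40 - 6) = 1/34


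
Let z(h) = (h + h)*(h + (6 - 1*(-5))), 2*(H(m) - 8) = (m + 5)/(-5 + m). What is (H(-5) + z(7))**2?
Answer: 67600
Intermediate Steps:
H(m) = 8 + (5 + m)/(2*(-5 + m)) (H(m) = 8 + ((m + 5)/(-5 + m))/2 = 8 + ((5 + m)/(-5 + m))/2 = 8 + (5 + m)/(2*(-5 + m)))
z(h) = 2*h*(11 + h) (z(h) = (2*h)*(h + (6 + 5)) = (2*h)*(h + 11) = (2*h)*(11 + h) = 2*h*(11 + h))
(H(-5) + z(7))**2 = ((-75 + 17*(-5))/(2*(-5 - 5)) + 2*7*(11 + 7))**2 = ((1/2)*(-75 - 85)/(-10) + 2*7*18)**2 = ((1/2)*(-1/10)*(-160) + 252)**2 = (8 + 252)**2 = 260**2 = 67600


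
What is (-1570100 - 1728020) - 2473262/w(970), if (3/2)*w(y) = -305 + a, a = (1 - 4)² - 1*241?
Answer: -589126849/179 ≈ -3.2912e+6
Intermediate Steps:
a = -232 (a = (-3)² - 241 = 9 - 241 = -232)
w(y) = -358 (w(y) = 2*(-305 - 232)/3 = (⅔)*(-537) = -358)
(-1570100 - 1728020) - 2473262/w(970) = (-1570100 - 1728020) - 2473262/(-358) = -3298120 - 2473262*(-1/358) = -3298120 + 1236631/179 = -589126849/179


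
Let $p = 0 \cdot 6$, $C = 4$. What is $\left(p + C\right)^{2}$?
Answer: $16$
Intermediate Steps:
$p = 0$
$\left(p + C\right)^{2} = \left(0 + 4\right)^{2} = 4^{2} = 16$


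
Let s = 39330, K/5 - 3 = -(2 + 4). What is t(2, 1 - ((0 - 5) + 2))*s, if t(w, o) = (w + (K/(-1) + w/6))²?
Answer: 11816480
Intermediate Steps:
K = -15 (K = 15 + 5*(-(2 + 4)) = 15 + 5*(-1*6) = 15 + 5*(-6) = 15 - 30 = -15)
t(w, o) = (15 + 7*w/6)² (t(w, o) = (w + (-15/(-1) + w/6))² = (w + (-15*(-1) + w*(⅙)))² = (w + (15 + w/6))² = (15 + 7*w/6)²)
t(2, 1 - ((0 - 5) + 2))*s = ((90 + 7*2)²/36)*39330 = ((90 + 14)²/36)*39330 = ((1/36)*104²)*39330 = ((1/36)*10816)*39330 = (2704/9)*39330 = 11816480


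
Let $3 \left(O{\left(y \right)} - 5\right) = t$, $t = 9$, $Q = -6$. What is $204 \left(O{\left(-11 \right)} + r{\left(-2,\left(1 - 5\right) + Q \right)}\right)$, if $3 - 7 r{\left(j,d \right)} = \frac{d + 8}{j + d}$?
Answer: $\frac{12002}{7} \approx 1714.6$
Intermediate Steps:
$O{\left(y \right)} = 8$ ($O{\left(y \right)} = 5 + \frac{1}{3} \cdot 9 = 5 + 3 = 8$)
$r{\left(j,d \right)} = \frac{3}{7} - \frac{8 + d}{7 \left(d + j\right)}$ ($r{\left(j,d \right)} = \frac{3}{7} - \frac{\left(d + 8\right) \frac{1}{j + d}}{7} = \frac{3}{7} - \frac{\left(8 + d\right) \frac{1}{d + j}}{7} = \frac{3}{7} - \frac{\frac{1}{d + j} \left(8 + d\right)}{7} = \frac{3}{7} - \frac{8 + d}{7 \left(d + j\right)}$)
$204 \left(O{\left(-11 \right)} + r{\left(-2,\left(1 - 5\right) + Q \right)}\right) = 204 \left(8 + \frac{-8 + 2 \left(\left(1 - 5\right) - 6\right) + 3 \left(-2\right)}{7 \left(\left(\left(1 - 5\right) - 6\right) - 2\right)}\right) = 204 \left(8 + \frac{-8 + 2 \left(-4 - 6\right) - 6}{7 \left(\left(-4 - 6\right) - 2\right)}\right) = 204 \left(8 + \frac{-8 + 2 \left(-10\right) - 6}{7 \left(-10 - 2\right)}\right) = 204 \left(8 + \frac{-8 - 20 - 6}{7 \left(-12\right)}\right) = 204 \left(8 + \frac{1}{7} \left(- \frac{1}{12}\right) \left(-34\right)\right) = 204 \left(8 + \frac{17}{42}\right) = 204 \cdot \frac{353}{42} = \frac{12002}{7}$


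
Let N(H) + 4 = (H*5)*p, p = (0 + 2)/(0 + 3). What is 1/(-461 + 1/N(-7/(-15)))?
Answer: -22/10151 ≈ -0.0021673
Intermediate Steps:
p = ⅔ (p = 2/3 = 2*(⅓) = ⅔ ≈ 0.66667)
N(H) = -4 + 10*H/3 (N(H) = -4 + (H*5)*(⅔) = -4 + (5*H)*(⅔) = -4 + 10*H/3)
1/(-461 + 1/N(-7/(-15))) = 1/(-461 + 1/(-4 + 10*(-7/(-15))/3)) = 1/(-461 + 1/(-4 + 10*(-7*(-1/15))/3)) = 1/(-461 + 1/(-4 + (10/3)*(7/15))) = 1/(-461 + 1/(-4 + 14/9)) = 1/(-461 + 1/(-22/9)) = 1/(-461 - 9/22) = 1/(-10151/22) = -22/10151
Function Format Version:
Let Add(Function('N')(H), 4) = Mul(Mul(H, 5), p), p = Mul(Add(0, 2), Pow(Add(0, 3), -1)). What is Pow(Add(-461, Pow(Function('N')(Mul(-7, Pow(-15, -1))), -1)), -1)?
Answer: Rational(-22, 10151) ≈ -0.0021673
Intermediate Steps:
p = Rational(2, 3) (p = Mul(2, Pow(3, -1)) = Mul(2, Rational(1, 3)) = Rational(2, 3) ≈ 0.66667)
Function('N')(H) = Add(-4, Mul(Rational(10, 3), H)) (Function('N')(H) = Add(-4, Mul(Mul(H, 5), Rational(2, 3))) = Add(-4, Mul(Mul(5, H), Rational(2, 3))) = Add(-4, Mul(Rational(10, 3), H)))
Pow(Add(-461, Pow(Function('N')(Mul(-7, Pow(-15, -1))), -1)), -1) = Pow(Add(-461, Pow(Add(-4, Mul(Rational(10, 3), Mul(-7, Pow(-15, -1)))), -1)), -1) = Pow(Add(-461, Pow(Add(-4, Mul(Rational(10, 3), Mul(-7, Rational(-1, 15)))), -1)), -1) = Pow(Add(-461, Pow(Add(-4, Mul(Rational(10, 3), Rational(7, 15))), -1)), -1) = Pow(Add(-461, Pow(Add(-4, Rational(14, 9)), -1)), -1) = Pow(Add(-461, Pow(Rational(-22, 9), -1)), -1) = Pow(Add(-461, Rational(-9, 22)), -1) = Pow(Rational(-10151, 22), -1) = Rational(-22, 10151)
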